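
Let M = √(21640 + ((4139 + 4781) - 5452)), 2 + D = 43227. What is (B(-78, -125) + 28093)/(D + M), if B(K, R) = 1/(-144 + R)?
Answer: 326652016600/502593014073 - 15114032*√6277/502593014073 ≈ 0.64755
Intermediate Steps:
D = 43225 (D = -2 + 43227 = 43225)
M = 2*√6277 (M = √(21640 + (8920 - 5452)) = √(21640 + 3468) = √25108 = 2*√6277 ≈ 158.46)
(B(-78, -125) + 28093)/(D + M) = (1/(-144 - 125) + 28093)/(43225 + 2*√6277) = (1/(-269) + 28093)/(43225 + 2*√6277) = (-1/269 + 28093)/(43225 + 2*√6277) = 7557016/(269*(43225 + 2*√6277))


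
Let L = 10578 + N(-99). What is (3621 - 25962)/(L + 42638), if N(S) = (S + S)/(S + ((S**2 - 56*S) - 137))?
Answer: -337550169/804040346 ≈ -0.41982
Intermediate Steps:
N(S) = 2*S/(-137 + S**2 - 55*S) (N(S) = (2*S)/(S + (-137 + S**2 - 56*S)) = (2*S)/(-137 + S**2 - 55*S) = 2*S/(-137 + S**2 - 55*S))
L = 159822804/15109 (L = 10578 + 2*(-99)/(-137 + (-99)**2 - 55*(-99)) = 10578 + 2*(-99)/(-137 + 9801 + 5445) = 10578 + 2*(-99)/15109 = 10578 + 2*(-99)*(1/15109) = 10578 - 198/15109 = 159822804/15109 ≈ 10578.)
(3621 - 25962)/(L + 42638) = (3621 - 25962)/(159822804/15109 + 42638) = -22341/804040346/15109 = -22341*15109/804040346 = -337550169/804040346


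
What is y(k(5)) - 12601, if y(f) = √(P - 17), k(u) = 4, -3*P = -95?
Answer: -12601 + 2*√33/3 ≈ -12597.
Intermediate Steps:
P = 95/3 (P = -⅓*(-95) = 95/3 ≈ 31.667)
y(f) = 2*√33/3 (y(f) = √(95/3 - 17) = √(44/3) = 2*√33/3)
y(k(5)) - 12601 = 2*√33/3 - 12601 = -12601 + 2*√33/3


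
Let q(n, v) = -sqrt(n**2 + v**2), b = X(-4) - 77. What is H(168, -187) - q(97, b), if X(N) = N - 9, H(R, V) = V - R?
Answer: -355 + sqrt(17509) ≈ -222.68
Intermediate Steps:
X(N) = -9 + N
b = -90 (b = (-9 - 4) - 77 = -13 - 77 = -90)
H(168, -187) - q(97, b) = (-187 - 1*168) - (-1)*sqrt(97**2 + (-90)**2) = (-187 - 168) - (-1)*sqrt(9409 + 8100) = -355 - (-1)*sqrt(17509) = -355 + sqrt(17509)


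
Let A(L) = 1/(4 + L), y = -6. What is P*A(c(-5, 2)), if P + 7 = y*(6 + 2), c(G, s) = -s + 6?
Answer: -55/8 ≈ -6.8750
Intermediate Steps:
c(G, s) = 6 - s
P = -55 (P = -7 - 6*(6 + 2) = -7 - 6*8 = -7 - 48 = -55)
P*A(c(-5, 2)) = -55/(4 + (6 - 1*2)) = -55/(4 + (6 - 2)) = -55/(4 + 4) = -55/8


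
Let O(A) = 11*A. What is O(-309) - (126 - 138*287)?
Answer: 36081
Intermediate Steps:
O(-309) - (126 - 138*287) = 11*(-309) - (126 - 138*287) = -3399 - (126 - 39606) = -3399 - 1*(-39480) = -3399 + 39480 = 36081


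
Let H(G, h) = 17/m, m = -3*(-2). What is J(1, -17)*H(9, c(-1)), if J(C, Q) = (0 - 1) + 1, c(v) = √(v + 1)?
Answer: 0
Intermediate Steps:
m = 6
c(v) = √(1 + v)
J(C, Q) = 0 (J(C, Q) = -1 + 1 = 0)
H(G, h) = 17/6
J(1, -17)*H(9, c(-1)) = 0*(17/6) = 0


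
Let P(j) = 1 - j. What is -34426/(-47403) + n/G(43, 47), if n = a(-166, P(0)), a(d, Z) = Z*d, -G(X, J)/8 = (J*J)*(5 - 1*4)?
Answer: 308122585/418852908 ≈ 0.73563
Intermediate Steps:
G(X, J) = -8*J² (G(X, J) = -8*J*J*(5 - 1*4) = -8*J²*(5 - 4) = -8*J²)
n = -166 (n = (1 - 1*0)*(-166) = (1 + 0)*(-166) = 1*(-166) = -166)
-34426/(-47403) + n/G(43, 47) = -34426/(-47403) - 166/((-8*47²)) = -34426*(-1/47403) - 166/((-8*2209)) = 34426/47403 - 166/(-17672) = 34426/47403 - 166*(-1/17672) = 34426/47403 + 83/8836 = 308122585/418852908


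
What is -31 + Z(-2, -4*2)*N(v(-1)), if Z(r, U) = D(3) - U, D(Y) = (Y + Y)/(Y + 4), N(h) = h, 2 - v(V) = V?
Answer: -31/7 ≈ -4.4286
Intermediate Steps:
v(V) = 2 - V
D(Y) = 2*Y/(4 + Y) (D(Y) = (2*Y)/(4 + Y) = 2*Y/(4 + Y))
Z(r, U) = 6/7 - U (Z(r, U) = 2*3/(4 + 3) - U = 2*3/7 - U = 2*3*(1/7) - U = 6/7 - U)
-31 + Z(-2, -4*2)*N(v(-1)) = -31 + (6/7 - (-4)*2)*(2 - 1*(-1)) = -31 + (6/7 - 1*(-8))*(2 + 1) = -31 + (6/7 + 8)*3 = -31 + (62/7)*3 = -31 + 186/7 = -31/7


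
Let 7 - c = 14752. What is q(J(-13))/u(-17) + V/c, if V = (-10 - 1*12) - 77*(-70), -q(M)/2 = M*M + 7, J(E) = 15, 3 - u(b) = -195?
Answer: -1317424/486585 ≈ -2.7075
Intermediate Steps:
c = -14745 (c = 7 - 1*14752 = 7 - 14752 = -14745)
u(b) = 198 (u(b) = 3 - 1*(-195) = 3 + 195 = 198)
q(M) = -14 - 2*M² (q(M) = -2*(M*M + 7) = -2*(M² + 7) = -2*(7 + M²) = -14 - 2*M²)
V = 5368 (V = (-10 - 12) + 5390 = -22 + 5390 = 5368)
q(J(-13))/u(-17) + V/c = (-14 - 2*15²)/198 + 5368/(-14745) = (-14 - 2*225)*(1/198) + 5368*(-1/14745) = (-14 - 450)*(1/198) - 5368/14745 = -464*1/198 - 5368/14745 = -232/99 - 5368/14745 = -1317424/486585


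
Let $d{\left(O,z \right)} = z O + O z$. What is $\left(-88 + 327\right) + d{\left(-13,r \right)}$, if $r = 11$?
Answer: $-47$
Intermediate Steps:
$d{\left(O,z \right)} = 2 O z$ ($d{\left(O,z \right)} = O z + O z = 2 O z$)
$\left(-88 + 327\right) + d{\left(-13,r \right)} = \left(-88 + 327\right) + 2 \left(-13\right) 11 = 239 - 286 = -47$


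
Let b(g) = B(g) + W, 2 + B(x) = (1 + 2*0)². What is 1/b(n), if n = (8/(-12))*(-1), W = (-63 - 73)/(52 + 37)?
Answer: -89/225 ≈ -0.39556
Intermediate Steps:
W = -136/89 ≈ -1.5281
B(x) = -1 (B(x) = -2 + (1 + 2*0)² = -2 + (1 + 0)² = -2 + 1² = -2 + 1 = -1)
n = ⅔ (n = (8*(-1/12))*(-1) = -⅔*(-1) = ⅔ ≈ 0.66667)
b(g) = -225/89 (b(g) = -1 - 136/89 = -225/89)
1/b(n) = 1/(-225/89) = -89/225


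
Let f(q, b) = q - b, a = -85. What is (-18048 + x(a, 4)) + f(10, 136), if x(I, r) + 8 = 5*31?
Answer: -18027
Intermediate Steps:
x(I, r) = 147 (x(I, r) = -8 + 5*31 = -8 + 155 = 147)
(-18048 + x(a, 4)) + f(10, 136) = (-18048 + 147) + (10 - 1*136) = -17901 + (10 - 136) = -17901 - 126 = -18027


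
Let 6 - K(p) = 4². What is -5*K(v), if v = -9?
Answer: 50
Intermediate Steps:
K(p) = -10 (K(p) = 6 - 1*4² = 6 - 1*16 = 6 - 16 = -10)
-5*K(v) = -5*(-10) = 50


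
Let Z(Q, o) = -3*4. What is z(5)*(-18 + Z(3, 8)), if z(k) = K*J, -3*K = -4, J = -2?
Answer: 80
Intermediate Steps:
K = 4/3 (K = -1/3*(-4) = 4/3 ≈ 1.3333)
z(k) = -8/3 (z(k) = (4/3)*(-2) = -8/3)
Z(Q, o) = -12
z(5)*(-18 + Z(3, 8)) = -8*(-18 - 12)/3 = -8/3*(-30) = 80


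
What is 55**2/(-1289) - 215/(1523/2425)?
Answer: -676659450/1963147 ≈ -344.68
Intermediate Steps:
55**2/(-1289) - 215/(1523/2425) = 3025*(-1/1289) - 215/(1523*(1/2425)) = -3025/1289 - 215/1523/2425 = -3025/1289 - 215*2425/1523 = -3025/1289 - 521375/1523 = -676659450/1963147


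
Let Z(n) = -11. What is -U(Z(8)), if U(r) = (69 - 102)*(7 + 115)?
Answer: 4026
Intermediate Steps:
U(r) = -4026 (U(r) = -33*122 = -4026)
-U(Z(8)) = -1*(-4026) = 4026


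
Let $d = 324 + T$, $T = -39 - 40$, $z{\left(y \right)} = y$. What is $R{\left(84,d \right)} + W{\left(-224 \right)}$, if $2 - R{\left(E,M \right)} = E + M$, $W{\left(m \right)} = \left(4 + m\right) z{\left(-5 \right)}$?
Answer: $773$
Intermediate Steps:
$T = -79$ ($T = -39 - 40 = -79$)
$d = 245$ ($d = 324 - 79 = 245$)
$W{\left(m \right)} = -20 - 5 m$ ($W{\left(m \right)} = \left(4 + m\right) \left(-5\right) = -20 - 5 m$)
$R{\left(E,M \right)} = 2 - E - M$ ($R{\left(E,M \right)} = 2 - \left(E + M\right) = 2 - E - M$)
$R{\left(84,d \right)} + W{\left(-224 \right)} = \left(2 - 84 - 245\right) - -1100 = \left(2 - 84 - 245\right) + \left(-20 + 1120\right) = -327 + 1100 = 773$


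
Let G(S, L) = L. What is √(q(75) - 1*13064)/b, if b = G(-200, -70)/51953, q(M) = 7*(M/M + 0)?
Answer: -51953*I*√13057/70 ≈ -84808.0*I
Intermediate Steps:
q(M) = 7 (q(M) = 7*(1 + 0) = 7*1 = 7)
b = -70/51953 ≈ -0.0013474
√(q(75) - 1*13064)/b = √(7 - 1*13064)/(-70/51953) = √(7 - 13064)*(-51953/70) = √(-13057)*(-51953/70) = (I*√13057)*(-51953/70) = -51953*I*√13057/70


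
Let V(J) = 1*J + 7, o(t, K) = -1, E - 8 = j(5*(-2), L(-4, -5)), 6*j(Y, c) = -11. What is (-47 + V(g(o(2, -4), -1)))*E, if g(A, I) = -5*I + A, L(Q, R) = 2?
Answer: -222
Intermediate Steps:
j(Y, c) = -11/6 (j(Y, c) = (⅙)*(-11) = -11/6)
E = 37/6 (E = 8 - 11/6 = 37/6 ≈ 6.1667)
g(A, I) = A - 5*I
V(J) = 7 + J (V(J) = J + 7 = 7 + J)
(-47 + V(g(o(2, -4), -1)))*E = (-47 + (7 + (-1 - 5*(-1))))*(37/6) = (-47 + (7 + (-1 + 5)))*(37/6) = (-47 + (7 + 4))*(37/6) = (-47 + 11)*(37/6) = -36*37/6 = -222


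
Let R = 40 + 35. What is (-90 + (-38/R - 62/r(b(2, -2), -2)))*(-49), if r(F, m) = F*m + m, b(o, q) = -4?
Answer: 123529/25 ≈ 4941.2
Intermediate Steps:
r(F, m) = m + F*m
R = 75
(-90 + (-38/R - 62/r(b(2, -2), -2)))*(-49) = (-90 + (-38/75 - 62*(-1/(2*(1 - 4)))))*(-49) = (-90 + (-38*1/75 - 62/((-2*(-3)))))*(-49) = (-90 + (-38/75 - 62/6))*(-49) = (-90 + (-38/75 - 62*⅙))*(-49) = (-90 + (-38/75 - 31/3))*(-49) = (-90 - 271/25)*(-49) = -2521/25*(-49) = 123529/25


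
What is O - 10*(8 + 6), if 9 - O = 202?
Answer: -333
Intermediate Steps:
O = -193 (O = 9 - 1*202 = 9 - 202 = -193)
O - 10*(8 + 6) = -193 - 10*(8 + 6) = -193 - 10*14 = -193 - 140 = -333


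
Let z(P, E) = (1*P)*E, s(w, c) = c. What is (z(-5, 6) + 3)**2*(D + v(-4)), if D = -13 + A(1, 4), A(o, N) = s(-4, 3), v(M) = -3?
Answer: -9477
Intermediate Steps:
A(o, N) = 3
z(P, E) = E*P (z(P, E) = P*E = E*P)
D = -10 (D = -13 + 3 = -10)
(z(-5, 6) + 3)**2*(D + v(-4)) = (6*(-5) + 3)**2*(-10 - 3) = (-30 + 3)**2*(-13) = (-27)**2*(-13) = 729*(-13) = -9477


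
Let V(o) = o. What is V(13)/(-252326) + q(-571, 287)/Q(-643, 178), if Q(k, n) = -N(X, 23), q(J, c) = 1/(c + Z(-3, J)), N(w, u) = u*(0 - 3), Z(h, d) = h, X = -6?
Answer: -1211/2472290148 ≈ -4.8983e-7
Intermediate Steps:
N(w, u) = -3*u (N(w, u) = u*(-3) = -3*u)
q(J, c) = 1/(-3 + c) (q(J, c) = 1/(c - 3) = 1/(-3 + c))
Q(k, n) = 69 (Q(k, n) = -(-3)*23 = -1*(-69) = 69)
V(13)/(-252326) + q(-571, 287)/Q(-643, 178) = 13/(-252326) + 1/((-3 + 287)*69) = 13*(-1/252326) + (1/69)/284 = -13/252326 + (1/284)*(1/69) = -13/252326 + 1/19596 = -1211/2472290148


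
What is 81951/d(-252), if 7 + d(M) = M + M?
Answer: -81951/511 ≈ -160.37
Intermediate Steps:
d(M) = -7 + 2*M (d(M) = -7 + (M + M) = -7 + 2*M)
81951/d(-252) = 81951/(-7 + 2*(-252)) = 81951/(-7 - 504) = 81951/(-511) = 81951*(-1/511) = -81951/511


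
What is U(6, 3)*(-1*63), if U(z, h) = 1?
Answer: -63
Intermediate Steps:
U(6, 3)*(-1*63) = 1*(-1*63) = 1*(-63) = -63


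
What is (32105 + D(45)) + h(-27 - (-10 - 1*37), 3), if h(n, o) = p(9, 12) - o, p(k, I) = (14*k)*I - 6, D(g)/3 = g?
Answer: 33743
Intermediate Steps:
D(g) = 3*g
p(k, I) = -6 + 14*I*k (p(k, I) = 14*I*k - 6 = -6 + 14*I*k)
h(n, o) = 1506 - o (h(n, o) = (-6 + 14*12*9) - o = (-6 + 1512) - o = 1506 - o)
(32105 + D(45)) + h(-27 - (-10 - 1*37), 3) = (32105 + 3*45) + (1506 - 1*3) = (32105 + 135) + (1506 - 3) = 32240 + 1503 = 33743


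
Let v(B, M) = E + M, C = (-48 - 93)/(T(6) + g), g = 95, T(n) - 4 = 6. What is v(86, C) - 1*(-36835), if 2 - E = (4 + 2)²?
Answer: 1287988/35 ≈ 36800.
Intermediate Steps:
T(n) = 10 (T(n) = 4 + 6 = 10)
E = -34 (E = 2 - (4 + 2)² = 2 - 1*6² = 2 - 1*36 = 2 - 36 = -34)
C = -47/35 (C = (-48 - 93)/(10 + 95) = -141/105 = -141*1/105 = -47/35 ≈ -1.3429)
v(B, M) = -34 + M
v(86, C) - 1*(-36835) = (-34 - 47/35) - 1*(-36835) = -1237/35 + 36835 = 1287988/35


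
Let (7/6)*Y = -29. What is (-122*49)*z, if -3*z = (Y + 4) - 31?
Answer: -103334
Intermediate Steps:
Y = -174/7 (Y = (6/7)*(-29) = -174/7 ≈ -24.857)
z = 121/7 (z = -((-174/7 + 4) - 31)/3 = -(-146/7 - 31)/3 = -⅓*(-363/7) = 121/7 ≈ 17.286)
(-122*49)*z = -122*49*(121/7) = -5978*121/7 = -103334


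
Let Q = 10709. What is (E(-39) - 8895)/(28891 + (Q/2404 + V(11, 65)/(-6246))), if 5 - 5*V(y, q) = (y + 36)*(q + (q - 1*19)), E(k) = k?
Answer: -335368601640/1084697133719 ≈ -0.30918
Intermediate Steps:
V(y, q) = 1 - (-19 + 2*q)*(36 + y)/5 (V(y, q) = 1 - (y + 36)*(q + (q - 1*19))/5 = 1 - (36 + y)*(q + (q - 19))/5 = 1 - (36 + y)*(q + (-19 + q))/5 = 1 - (36 + y)*(-19 + 2*q)/5 = 1 - (-19 + 2*q)*(36 + y)/5)
(E(-39) - 8895)/(28891 + (Q/2404 + V(11, 65)/(-6246))) = (-39 - 8895)/(28891 + (10709/2404 + (689/5 - 72/5*65 + (19/5)*11 - ⅖*65*11)/(-6246))) = -8934/(28891 + (10709*(1/2404) + (689/5 - 936 + 209/5 - 286)*(-1/6246))) = -8934/(28891 + (10709/2404 - 5212/5*(-1/6246))) = -8934/(28891 + (10709/2404 + 2606/15615)) = -8934/(28891 + 173485859/37538460) = -8934/1084697133719/37538460 = -8934*37538460/1084697133719 = -335368601640/1084697133719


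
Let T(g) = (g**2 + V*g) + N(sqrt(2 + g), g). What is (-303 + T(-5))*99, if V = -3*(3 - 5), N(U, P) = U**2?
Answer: -30789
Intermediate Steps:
V = 6 (V = -3*(-2) = 6)
T(g) = 2 + g**2 + 7*g (T(g) = (g**2 + 6*g) + (sqrt(2 + g))**2 = (g**2 + 6*g) + (2 + g) = 2 + g**2 + 7*g)
(-303 + T(-5))*99 = (-303 + (2 + (-5)**2 + 7*(-5)))*99 = (-303 + (2 + 25 - 35))*99 = (-303 - 8)*99 = -311*99 = -30789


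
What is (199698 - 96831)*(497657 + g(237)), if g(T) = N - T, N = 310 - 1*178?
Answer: 51181681584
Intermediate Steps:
N = 132 (N = 310 - 178 = 132)
g(T) = 132 - T
(199698 - 96831)*(497657 + g(237)) = (199698 - 96831)*(497657 + (132 - 1*237)) = 102867*(497657 + (132 - 237)) = 102867*(497657 - 105) = 102867*497552 = 51181681584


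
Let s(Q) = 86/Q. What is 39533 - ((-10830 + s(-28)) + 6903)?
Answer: 608483/14 ≈ 43463.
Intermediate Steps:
39533 - ((-10830 + s(-28)) + 6903) = 39533 - ((-10830 + 86/(-28)) + 6903) = 39533 - ((-10830 + 86*(-1/28)) + 6903) = 39533 - ((-10830 - 43/14) + 6903) = 39533 - (-151663/14 + 6903) = 39533 - 1*(-55021/14) = 39533 + 55021/14 = 608483/14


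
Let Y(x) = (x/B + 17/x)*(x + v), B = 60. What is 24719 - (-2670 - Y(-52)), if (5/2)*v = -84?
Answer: 26803892/975 ≈ 27491.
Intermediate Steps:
v = -168/5 (v = (⅖)*(-84) = -168/5 ≈ -33.600)
Y(x) = (-168/5 + x)*(17/x + x/60) (Y(x) = (x/60 + 17/x)*(x - 168/5) = (x*(1/60) + 17/x)*(-168/5 + x) = (x/60 + 17/x)*(-168/5 + x) = (17/x + x/60)*(-168/5 + x) = (-168/5 + x)*(17/x + x/60))
24719 - (-2670 - Y(-52)) = 24719 - (-2670 - (-171360 - 52*(5100 - 168*(-52) + 5*(-52)²))/(300*(-52))) = 24719 - (-2670 - (-1)*(-171360 - 52*(5100 + 8736 + 5*2704))/(300*52)) = 24719 - (-2670 - (-1)*(-171360 - 52*(5100 + 8736 + 13520))/(300*52)) = 24719 - (-2670 - (-1)*(-171360 - 52*27356)/(300*52)) = 24719 - (-2670 - (-1)*(-171360 - 1422512)/(300*52)) = 24719 - (-2670 - (-1)*(-1593872)/(300*52)) = 24719 - (-2670 - 1*99617/975) = 24719 - (-2670 - 99617/975) = 24719 - 1*(-2702867/975) = 24719 + 2702867/975 = 26803892/975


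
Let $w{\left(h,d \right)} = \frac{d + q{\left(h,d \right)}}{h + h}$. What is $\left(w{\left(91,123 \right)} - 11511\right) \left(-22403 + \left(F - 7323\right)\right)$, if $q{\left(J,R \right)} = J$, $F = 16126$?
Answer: $\frac{14244558400}{91} \approx 1.5653 \cdot 10^{8}$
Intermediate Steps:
$w{\left(h,d \right)} = \frac{d + h}{2 h}$ ($w{\left(h,d \right)} = \frac{d + h}{h + h} = \frac{d + h}{2 h}$)
$\left(w{\left(91,123 \right)} - 11511\right) \left(-22403 + \left(F - 7323\right)\right) = \left(\frac{123 + 91}{2 \cdot 91} - 11511\right) \left(-22403 + \left(16126 - 7323\right)\right) = \left(\frac{1}{2} \cdot \frac{1}{91} \cdot 214 - 11511\right) \left(-22403 + \left(16126 - 7323\right)\right) = \left(\frac{107}{91} - 11511\right) \left(-22403 + 8803\right) = \left(- \frac{1047394}{91}\right) \left(-13600\right) = \frac{14244558400}{91}$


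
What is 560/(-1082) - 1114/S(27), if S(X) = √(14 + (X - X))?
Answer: -280/541 - 557*√14/7 ≈ -298.25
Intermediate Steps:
S(X) = √14 (S(X) = √(14 + 0) = √14)
560/(-1082) - 1114/S(27) = 560/(-1082) - 1114*√14/14 = 560*(-1/1082) - 557*√14/7 = -280/541 - 557*√14/7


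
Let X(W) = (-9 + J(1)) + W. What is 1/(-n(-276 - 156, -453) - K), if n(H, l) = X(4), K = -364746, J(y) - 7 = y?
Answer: 1/364743 ≈ 2.7417e-6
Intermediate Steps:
J(y) = 7 + y
X(W) = -1 + W (X(W) = (-9 + (7 + 1)) + W = (-9 + 8) + W = -1 + W)
n(H, l) = 3 (n(H, l) = -1 + 4 = 3)
1/(-n(-276 - 156, -453) - K) = 1/(-1*3 - 1*(-364746)) = 1/(-3 + 364746) = 1/364743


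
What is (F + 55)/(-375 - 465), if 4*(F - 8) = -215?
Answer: -37/3360 ≈ -0.011012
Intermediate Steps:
F = -183/4 (F = 8 + (¼)*(-215) = 8 - 215/4 = -183/4 ≈ -45.750)
(F + 55)/(-375 - 465) = (-183/4 + 55)/(-375 - 465) = (37/4)/(-840) = (37/4)*(-1/840) = -37/3360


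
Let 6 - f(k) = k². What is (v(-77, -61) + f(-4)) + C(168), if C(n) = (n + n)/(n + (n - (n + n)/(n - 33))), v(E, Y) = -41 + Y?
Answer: -14873/134 ≈ -110.99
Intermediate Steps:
f(k) = 6 - k²
C(n) = 2*n/(2*n - 2*n/(-33 + n)) (C(n) = (2*n)/(n + (n - 2*n/(-33 + n))) = (2*n)/(2*n - 2*n/(-33 + n)) = 2*n/(2*n - 2*n/(-33 + n)))
(v(-77, -61) + f(-4)) + C(168) = ((-41 - 61) + (6 - 1*(-4)²)) + (-33 + 168)/(-34 + 168) = (-102 + (6 - 1*16)) + 135/134 = (-102 + (6 - 16)) + (1/134)*135 = (-102 - 10) + 135/134 = -112 + 135/134 = -14873/134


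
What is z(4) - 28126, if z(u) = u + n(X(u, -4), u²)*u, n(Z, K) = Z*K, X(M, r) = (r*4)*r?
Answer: -24026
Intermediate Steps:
X(M, r) = 4*r² (X(M, r) = (4*r)*r = 4*r²)
n(Z, K) = K*Z
z(u) = u + 64*u³ (z(u) = u + (u²*(4*(-4)²))*u = u + (u²*(4*16))*u = u + (u²*64)*u = u + (64*u²)*u = u + 64*u³)
z(4) - 28126 = (4 + 64*4³) - 28126 = (4 + 64*64) - 28126 = (4 + 4096) - 28126 = 4100 - 28126 = -24026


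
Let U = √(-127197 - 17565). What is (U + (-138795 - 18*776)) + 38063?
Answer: -114700 + I*√144762 ≈ -1.147e+5 + 380.48*I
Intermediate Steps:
U = I*√144762 (U = √(-144762) = I*√144762 ≈ 380.48*I)
(U + (-138795 - 18*776)) + 38063 = (I*√144762 + (-138795 - 18*776)) + 38063 = (I*√144762 + (-138795 - 1*13968)) + 38063 = (I*√144762 + (-138795 - 13968)) + 38063 = (I*√144762 - 152763) + 38063 = (-152763 + I*√144762) + 38063 = -114700 + I*√144762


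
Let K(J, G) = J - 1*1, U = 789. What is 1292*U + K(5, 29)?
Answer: 1019392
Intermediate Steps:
K(J, G) = -1 + J (K(J, G) = J - 1 = -1 + J)
1292*U + K(5, 29) = 1292*789 + (-1 + 5) = 1019388 + 4 = 1019392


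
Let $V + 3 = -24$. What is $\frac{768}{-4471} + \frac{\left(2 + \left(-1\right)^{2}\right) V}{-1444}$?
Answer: $- \frac{746841}{6456124} \approx -0.11568$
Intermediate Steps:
$V = -27$ ($V = -3 - 24 = -27$)
$\frac{768}{-4471} + \frac{\left(2 + \left(-1\right)^{2}\right) V}{-1444} = \frac{768}{-4471} + \frac{\left(2 + \left(-1\right)^{2}\right) \left(-27\right)}{-1444} = 768 \left(- \frac{1}{4471}\right) + \left(2 + 1\right) \left(-27\right) \left(- \frac{1}{1444}\right) = - \frac{768}{4471} + 3 \left(-27\right) \left(- \frac{1}{1444}\right) = - \frac{768}{4471} - - \frac{81}{1444} = - \frac{768}{4471} + \frac{81}{1444} = - \frac{746841}{6456124}$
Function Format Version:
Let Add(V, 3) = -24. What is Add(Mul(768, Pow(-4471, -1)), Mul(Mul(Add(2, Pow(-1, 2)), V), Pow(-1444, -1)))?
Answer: Rational(-746841, 6456124) ≈ -0.11568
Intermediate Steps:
V = -27 (V = Add(-3, -24) = -27)
Add(Mul(768, Pow(-4471, -1)), Mul(Mul(Add(2, Pow(-1, 2)), V), Pow(-1444, -1))) = Add(Mul(768, Pow(-4471, -1)), Mul(Mul(Add(2, Pow(-1, 2)), -27), Pow(-1444, -1))) = Add(Mul(768, Rational(-1, 4471)), Mul(Mul(Add(2, 1), -27), Rational(-1, 1444))) = Add(Rational(-768, 4471), Mul(Mul(3, -27), Rational(-1, 1444))) = Add(Rational(-768, 4471), Mul(-81, Rational(-1, 1444))) = Add(Rational(-768, 4471), Rational(81, 1444)) = Rational(-746841, 6456124)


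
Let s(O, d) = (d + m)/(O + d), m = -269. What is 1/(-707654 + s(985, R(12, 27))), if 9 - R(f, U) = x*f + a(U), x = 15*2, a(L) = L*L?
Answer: -5/3538199 ≈ -1.4131e-6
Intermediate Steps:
a(L) = L**2
x = 30
R(f, U) = 9 - U**2 - 30*f (R(f, U) = 9 - (30*f + U**2) = 9 - (U**2 + 30*f) = 9 + (-U**2 - 30*f) = 9 - U**2 - 30*f)
s(O, d) = (-269 + d)/(O + d) (s(O, d) = (d - 269)/(O + d) = (-269 + d)/(O + d))
1/(-707654 + s(985, R(12, 27))) = 1/(-707654 + (-269 + (9 - 1*27**2 - 30*12))/(985 + (9 - 1*27**2 - 30*12))) = 1/(-707654 + (-269 + (9 - 1*729 - 360))/(985 + (9 - 1*729 - 360))) = 1/(-707654 + (-269 + (9 - 729 - 360))/(985 + (9 - 729 - 360))) = 1/(-707654 + (-269 - 1080)/(985 - 1080)) = 1/(-707654 - 1349/(-95)) = 1/(-707654 - 1/95*(-1349)) = 1/(-707654 + 71/5) = 1/(-3538199/5) = -5/3538199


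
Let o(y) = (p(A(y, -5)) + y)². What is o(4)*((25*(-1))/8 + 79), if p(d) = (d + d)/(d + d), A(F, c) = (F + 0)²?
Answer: 15175/8 ≈ 1896.9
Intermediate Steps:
A(F, c) = F²
p(d) = 1 (p(d) = (2*d)/((2*d)) = (2*d)*(1/(2*d)) = 1)
o(y) = (1 + y)²
o(4)*((25*(-1))/8 + 79) = (1 + 4)²*((25*(-1))/8 + 79) = 5²*(-25*⅛ + 79) = 25*(-25/8 + 79) = 25*(607/8) = 15175/8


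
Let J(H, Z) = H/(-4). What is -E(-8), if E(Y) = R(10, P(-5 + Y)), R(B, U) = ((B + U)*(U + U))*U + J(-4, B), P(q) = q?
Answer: 1013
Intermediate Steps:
J(H, Z) = -H/4 (J(H, Z) = H*(-¼) = -H/4)
R(B, U) = 1 + 2*U²*(B + U) (R(B, U) = ((B + U)*(U + U))*U - ¼*(-4) = ((B + U)*(2*U))*U + 1 = (2*U*(B + U))*U + 1 = 2*U²*(B + U) + 1 = 1 + 2*U²*(B + U))
E(Y) = 1 + 2*(-5 + Y)³ + 20*(-5 + Y)² (E(Y) = 1 + 2*(-5 + Y)³ + 2*10*(-5 + Y)² = 1 + 2*(-5 + Y)³ + 20*(-5 + Y)²)
-E(-8) = -(1 + 2*(-5 - 8)³ + 20*(-5 - 8)²) = -(1 + 2*(-13)³ + 20*(-13)²) = -(1 + 2*(-2197) + 20*169) = -(1 - 4394 + 3380) = -1*(-1013) = 1013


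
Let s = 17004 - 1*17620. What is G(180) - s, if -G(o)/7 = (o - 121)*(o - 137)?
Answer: -17143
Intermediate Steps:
G(o) = -7*(-137 + o)*(-121 + o) (G(o) = -7*(o - 121)*(o - 137) = -7*(-121 + o)*(-137 + o) = -7*(-137 + o)*(-121 + o))
s = -616 (s = 17004 - 17620 = -616)
G(180) - s = (-116039 - 7*180² + 1806*180) - 1*(-616) = (-116039 - 7*32400 + 325080) + 616 = (-116039 - 226800 + 325080) + 616 = -17759 + 616 = -17143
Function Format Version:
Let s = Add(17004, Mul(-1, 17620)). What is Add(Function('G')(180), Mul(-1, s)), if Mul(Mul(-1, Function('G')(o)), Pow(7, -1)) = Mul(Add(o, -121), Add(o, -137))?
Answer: -17143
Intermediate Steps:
Function('G')(o) = Mul(-7, Add(-137, o), Add(-121, o)) (Function('G')(o) = Mul(-7, Mul(Add(o, -121), Add(o, -137))) = Mul(-7, Mul(Add(-121, o), Add(-137, o))) = Mul(-7, Mul(Add(-137, o), Add(-121, o))) = Mul(-7, Add(-137, o), Add(-121, o)))
s = -616 (s = Add(17004, -17620) = -616)
Add(Function('G')(180), Mul(-1, s)) = Add(Add(-116039, Mul(-7, Pow(180, 2)), Mul(1806, 180)), Mul(-1, -616)) = Add(Add(-116039, Mul(-7, 32400), 325080), 616) = Add(Add(-116039, -226800, 325080), 616) = Add(-17759, 616) = -17143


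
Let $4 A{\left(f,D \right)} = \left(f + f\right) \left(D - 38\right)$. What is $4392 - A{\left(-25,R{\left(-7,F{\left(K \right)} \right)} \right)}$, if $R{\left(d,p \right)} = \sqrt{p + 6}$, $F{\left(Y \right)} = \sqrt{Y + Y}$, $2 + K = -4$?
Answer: $3917 + \frac{25 \sqrt{6 + 2 i \sqrt{3}}}{2} \approx 3948.8 + 8.5156 i$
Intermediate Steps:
$K = -6$ ($K = -2 - 4 = -6$)
$F{\left(Y \right)} = \sqrt{2} \sqrt{Y}$ ($F{\left(Y \right)} = \sqrt{2 Y} = \sqrt{2} \sqrt{Y}$)
$R{\left(d,p \right)} = \sqrt{6 + p}$
$A{\left(f,D \right)} = \frac{f \left(-38 + D\right)}{2}$ ($A{\left(f,D \right)} = \frac{\left(f + f\right) \left(D - 38\right)}{4} = \frac{2 f \left(-38 + D\right)}{4} = \frac{f \left(-38 + D\right)}{2}$)
$4392 - A{\left(-25,R{\left(-7,F{\left(K \right)} \right)} \right)} = 4392 - \frac{1}{2} \left(-25\right) \left(-38 + \sqrt{6 + \sqrt{2} \sqrt{-6}}\right) = 4392 - \frac{1}{2} \left(-25\right) \left(-38 + \sqrt{6 + \sqrt{2} i \sqrt{6}}\right) = 4392 - \frac{1}{2} \left(-25\right) \left(-38 + \sqrt{6 + 2 i \sqrt{3}}\right) = 4392 - \left(475 - \frac{25 \sqrt{6 + 2 i \sqrt{3}}}{2}\right) = 3917 + \frac{25 \sqrt{6 + 2 i \sqrt{3}}}{2}$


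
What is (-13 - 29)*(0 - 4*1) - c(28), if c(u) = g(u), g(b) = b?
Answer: 140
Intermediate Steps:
c(u) = u
(-13 - 29)*(0 - 4*1) - c(28) = (-13 - 29)*(0 - 4*1) - 1*28 = -42*(0 - 4) - 28 = -42*(-4) - 28 = 168 - 28 = 140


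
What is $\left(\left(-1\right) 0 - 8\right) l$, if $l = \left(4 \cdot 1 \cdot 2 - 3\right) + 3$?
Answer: $-64$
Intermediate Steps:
$l = 8$ ($l = \left(4 \cdot 2 - 3\right) + 3 = \left(8 - 3\right) + 3 = 5 + 3 = 8$)
$\left(\left(-1\right) 0 - 8\right) l = \left(\left(-1\right) 0 - 8\right) 8 = \left(0 - 8\right) 8 = \left(-8\right) 8 = -64$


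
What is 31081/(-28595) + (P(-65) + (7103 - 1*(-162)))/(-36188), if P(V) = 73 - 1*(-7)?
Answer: -1334789503/1034795860 ≈ -1.2899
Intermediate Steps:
P(V) = 80 (P(V) = 73 + 7 = 80)
31081/(-28595) + (P(-65) + (7103 - 1*(-162)))/(-36188) = 31081/(-28595) + (80 + (7103 - 1*(-162)))/(-36188) = 31081*(-1/28595) + (80 + (7103 + 162))*(-1/36188) = -31081/28595 + (80 + 7265)*(-1/36188) = -31081/28595 + 7345*(-1/36188) = -31081/28595 - 7345/36188 = -1334789503/1034795860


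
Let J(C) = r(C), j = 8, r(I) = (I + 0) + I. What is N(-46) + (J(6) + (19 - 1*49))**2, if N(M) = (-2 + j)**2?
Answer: 360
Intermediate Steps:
r(I) = 2*I (r(I) = I + I = 2*I)
N(M) = 36 (N(M) = (-2 + 8)**2 = 6**2 = 36)
J(C) = 2*C
N(-46) + (J(6) + (19 - 1*49))**2 = 36 + (2*6 + (19 - 1*49))**2 = 36 + (12 + (19 - 49))**2 = 36 + (12 - 30)**2 = 36 + (-18)**2 = 36 + 324 = 360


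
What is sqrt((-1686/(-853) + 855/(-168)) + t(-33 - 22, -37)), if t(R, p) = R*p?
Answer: sqrt(1159080858922)/23884 ≈ 45.076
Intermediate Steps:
sqrt((-1686/(-853) + 855/(-168)) + t(-33 - 22, -37)) = sqrt((-1686/(-853) + 855/(-168)) + (-33 - 22)*(-37)) = sqrt((-1686*(-1/853) + 855*(-1/168)) - 55*(-37)) = sqrt((1686/853 - 285/56) + 2035) = sqrt(-148689/47768 + 2035) = sqrt(97059191/47768) = sqrt(1159080858922)/23884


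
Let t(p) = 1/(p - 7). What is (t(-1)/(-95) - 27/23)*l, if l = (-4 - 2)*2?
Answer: 61491/4370 ≈ 14.071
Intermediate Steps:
t(p) = 1/(-7 + p)
l = -12 (l = -6*2 = -12)
(t(-1)/(-95) - 27/23)*l = (1/(-7 - 1*(-95)) - 27/23)*(-12) = (-1/95/(-8) - 27*1/23)*(-12) = (-⅛*(-1/95) - 27/23)*(-12) = (1/760 - 27/23)*(-12) = -20497/17480*(-12) = 61491/4370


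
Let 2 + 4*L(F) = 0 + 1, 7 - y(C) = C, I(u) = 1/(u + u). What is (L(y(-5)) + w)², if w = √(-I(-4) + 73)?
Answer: 1171/16 - 3*√130/8 ≈ 68.912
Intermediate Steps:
I(u) = 1/(2*u)
w = 3*√130/4 (w = √(-1/(2*(-4)) + 73) = √(-(-1)/(2*4) + 73) = √(-1*(-⅛) + 73) = √(⅛ + 73) = √(585/8) = 3*√130/4 ≈ 8.5513)
y(C) = 7 - C
L(F) = -¼ (L(F) = -½ + (0 + 1)/4 = -½ + (¼)*1 = -½ + ¼ = -¼)
(L(y(-5)) + w)² = (-¼ + 3*√130/4)²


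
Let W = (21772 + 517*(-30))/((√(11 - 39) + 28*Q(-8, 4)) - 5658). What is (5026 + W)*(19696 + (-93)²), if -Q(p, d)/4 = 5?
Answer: 1376745528141105/9665888 - 88748195*I*√7/9665888 ≈ 1.4243e+8 - 24.292*I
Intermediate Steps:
Q(p, d) = -20 (Q(p, d) = -4*5 = -20)
W = 6262/(-6218 + 2*I*√7) (W = (21772 + 517*(-30))/((√(11 - 39) + 28*(-20)) - 5658) = (21772 - 15510)/((√(-28) - 560) - 5658) = 6262/((2*I*√7 - 560) - 5658) = 6262/((-560 + 2*I*√7) - 5658) = 6262/(-6218 + 2*I*√7) ≈ -1.0071 - 0.00085702*I)
(5026 + W)*(19696 + (-93)²) = (5026 + (-9734279/9665888 - 3131*I*√7/9665888))*(19696 + (-93)²) = (48571018809/9665888 - 3131*I*√7/9665888)*(19696 + 8649) = (48571018809/9665888 - 3131*I*√7/9665888)*28345 = 1376745528141105/9665888 - 88748195*I*√7/9665888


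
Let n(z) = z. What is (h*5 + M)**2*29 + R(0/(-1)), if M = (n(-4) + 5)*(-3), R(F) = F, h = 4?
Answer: 8381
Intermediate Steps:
M = -3 (M = (-4 + 5)*(-3) = 1*(-3) = -3)
(h*5 + M)**2*29 + R(0/(-1)) = (4*5 - 3)**2*29 + 0/(-1) = (20 - 3)**2*29 + 0*(-1) = 17**2*29 + 0 = 289*29 + 0 = 8381 + 0 = 8381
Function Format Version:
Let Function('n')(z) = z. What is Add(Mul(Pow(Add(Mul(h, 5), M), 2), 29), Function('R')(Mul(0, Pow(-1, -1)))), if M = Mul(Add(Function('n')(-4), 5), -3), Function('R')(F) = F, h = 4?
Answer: 8381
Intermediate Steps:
M = -3 (M = Mul(Add(-4, 5), -3) = Mul(1, -3) = -3)
Add(Mul(Pow(Add(Mul(h, 5), M), 2), 29), Function('R')(Mul(0, Pow(-1, -1)))) = Add(Mul(Pow(Add(Mul(4, 5), -3), 2), 29), Mul(0, Pow(-1, -1))) = Add(Mul(Pow(Add(20, -3), 2), 29), Mul(0, -1)) = Add(Mul(Pow(17, 2), 29), 0) = Add(Mul(289, 29), 0) = Add(8381, 0) = 8381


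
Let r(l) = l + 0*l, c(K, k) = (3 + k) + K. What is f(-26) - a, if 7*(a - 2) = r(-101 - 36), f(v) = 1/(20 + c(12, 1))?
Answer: 4435/252 ≈ 17.599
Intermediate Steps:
c(K, k) = 3 + K + k
f(v) = 1/36 (f(v) = 1/(20 + (3 + 12 + 1)) = 1/(20 + 16) = 1/36)
r(l) = l (r(l) = l + 0 = l)
a = -123/7 (a = 2 + (-101 - 36)/7 = 2 + (⅐)*(-137) = 2 - 137/7 = -123/7 ≈ -17.571)
f(-26) - a = 1/36 - 1*(-123/7) = 1/36 + 123/7 = 4435/252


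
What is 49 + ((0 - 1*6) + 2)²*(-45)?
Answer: -671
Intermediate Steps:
49 + ((0 - 1*6) + 2)²*(-45) = 49 + ((0 - 6) + 2)²*(-45) = 49 + (-6 + 2)²*(-45) = 49 + (-4)²*(-45) = 49 + 16*(-45) = 49 - 720 = -671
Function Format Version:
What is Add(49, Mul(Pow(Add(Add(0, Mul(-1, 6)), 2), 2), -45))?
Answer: -671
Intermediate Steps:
Add(49, Mul(Pow(Add(Add(0, Mul(-1, 6)), 2), 2), -45)) = Add(49, Mul(Pow(Add(Add(0, -6), 2), 2), -45)) = Add(49, Mul(Pow(Add(-6, 2), 2), -45)) = Add(49, Mul(Pow(-4, 2), -45)) = Add(49, Mul(16, -45)) = Add(49, -720) = -671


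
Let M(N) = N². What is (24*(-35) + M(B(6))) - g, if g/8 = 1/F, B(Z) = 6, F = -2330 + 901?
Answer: -1148908/1429 ≈ -803.99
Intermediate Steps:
F = -1429
g = -8/1429 (g = 8/(-1429) = 8*(-1/1429) = -8/1429 ≈ -0.0055983)
(24*(-35) + M(B(6))) - g = (24*(-35) + 6²) - 1*(-8/1429) = (-840 + 36) + 8/1429 = -804 + 8/1429 = -1148908/1429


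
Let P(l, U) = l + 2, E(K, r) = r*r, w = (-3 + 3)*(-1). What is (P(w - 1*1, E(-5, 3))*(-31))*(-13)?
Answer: 403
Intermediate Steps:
w = 0 (w = 0*(-1) = 0)
E(K, r) = r²
P(l, U) = 2 + l
(P(w - 1*1, E(-5, 3))*(-31))*(-13) = ((2 + (0 - 1*1))*(-31))*(-13) = ((2 + (0 - 1))*(-31))*(-13) = ((2 - 1)*(-31))*(-13) = (1*(-31))*(-13) = -31*(-13) = 403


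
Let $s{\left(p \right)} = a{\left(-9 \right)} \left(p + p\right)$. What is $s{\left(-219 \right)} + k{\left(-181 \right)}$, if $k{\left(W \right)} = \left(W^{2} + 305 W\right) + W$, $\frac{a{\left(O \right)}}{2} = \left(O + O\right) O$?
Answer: $-164537$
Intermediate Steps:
$a{\left(O \right)} = 4 O^{2}$ ($a{\left(O \right)} = 2 \left(O + O\right) O = 2 \cdot 2 O O = 2 \cdot 2 O^{2} = 4 O^{2}$)
$s{\left(p \right)} = 648 p$ ($s{\left(p \right)} = 4 \left(-9\right)^{2} \left(p + p\right) = 4 \cdot 81 \cdot 2 p = 324 \cdot 2 p = 648 p$)
$k{\left(W \right)} = W^{2} + 306 W$
$s{\left(-219 \right)} + k{\left(-181 \right)} = 648 \left(-219\right) - 181 \left(306 - 181\right) = -141912 - 22625 = -164537$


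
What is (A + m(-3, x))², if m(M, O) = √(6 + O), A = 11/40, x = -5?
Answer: 2601/1600 ≈ 1.6256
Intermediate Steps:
A = 11/40 (A = 11*(1/40) = 11/40 ≈ 0.27500)
(A + m(-3, x))² = (11/40 + √(6 - 5))² = (11/40 + √1)² = (11/40 + 1)² = (51/40)² = 2601/1600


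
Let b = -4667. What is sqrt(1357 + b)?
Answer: I*sqrt(3310) ≈ 57.533*I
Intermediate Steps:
sqrt(1357 + b) = sqrt(1357 - 4667) = sqrt(-3310) = I*sqrt(3310)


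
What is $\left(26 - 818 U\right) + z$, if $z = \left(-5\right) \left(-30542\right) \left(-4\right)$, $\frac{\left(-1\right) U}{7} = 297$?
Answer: $1089808$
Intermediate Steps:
$U = -2079$ ($U = \left(-7\right) 297 = -2079$)
$z = -610840$ ($z = 152710 \left(-4\right) = -610840$)
$\left(26 - 818 U\right) + z = \left(26 - -1700622\right) - 610840 = \left(26 + 1700622\right) - 610840 = 1700648 - 610840 = 1089808$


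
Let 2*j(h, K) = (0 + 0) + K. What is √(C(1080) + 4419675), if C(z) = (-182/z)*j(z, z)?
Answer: 64*√1079 ≈ 2102.3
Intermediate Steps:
j(h, K) = K/2 (j(h, K) = ((0 + 0) + K)/2 = (0 + K)/2 = K/2)
C(z) = -91 (C(z) = (-182/z)*(z/2) = -91)
√(C(1080) + 4419675) = √(-91 + 4419675) = √4419584 = 64*√1079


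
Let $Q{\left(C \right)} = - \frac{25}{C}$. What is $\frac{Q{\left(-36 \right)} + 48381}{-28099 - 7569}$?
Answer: $- \frac{1741741}{1284048} \approx -1.3564$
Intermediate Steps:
$\frac{Q{\left(-36 \right)} + 48381}{-28099 - 7569} = \frac{- \frac{25}{-36} + 48381}{-28099 - 7569} = \frac{\left(-25\right) \left(- \frac{1}{36}\right) + 48381}{-35668} = \left(\frac{25}{36} + 48381\right) \left(- \frac{1}{35668}\right) = \frac{1741741}{36} \left(- \frac{1}{35668}\right) = - \frac{1741741}{1284048}$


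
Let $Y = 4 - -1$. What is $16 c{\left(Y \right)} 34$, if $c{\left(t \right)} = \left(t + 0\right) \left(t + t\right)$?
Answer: $27200$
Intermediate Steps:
$Y = 5$ ($Y = 4 + 1 = 5$)
$c{\left(t \right)} = 2 t^{2}$ ($c{\left(t \right)} = t 2 t = 2 t^{2}$)
$16 c{\left(Y \right)} 34 = 16 \cdot 2 \cdot 5^{2} \cdot 34 = 16 \cdot 2 \cdot 25 \cdot 34 = 16 \cdot 50 \cdot 34 = 800 \cdot 34 = 27200$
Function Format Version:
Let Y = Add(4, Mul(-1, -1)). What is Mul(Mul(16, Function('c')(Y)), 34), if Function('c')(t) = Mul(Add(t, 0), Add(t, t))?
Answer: 27200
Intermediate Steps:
Y = 5 (Y = Add(4, 1) = 5)
Function('c')(t) = Mul(2, Pow(t, 2)) (Function('c')(t) = Mul(t, Mul(2, t)) = Mul(2, Pow(t, 2)))
Mul(Mul(16, Function('c')(Y)), 34) = Mul(Mul(16, Mul(2, Pow(5, 2))), 34) = Mul(Mul(16, Mul(2, 25)), 34) = Mul(Mul(16, 50), 34) = Mul(800, 34) = 27200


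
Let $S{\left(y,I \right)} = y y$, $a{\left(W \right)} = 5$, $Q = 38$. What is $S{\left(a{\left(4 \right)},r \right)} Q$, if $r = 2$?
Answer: $950$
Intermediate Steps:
$S{\left(y,I \right)} = y^{2}$
$S{\left(a{\left(4 \right)},r \right)} Q = 5^{2} \cdot 38 = 25 \cdot 38 = 950$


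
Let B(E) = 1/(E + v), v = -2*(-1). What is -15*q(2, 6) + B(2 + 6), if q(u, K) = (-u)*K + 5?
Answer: 1051/10 ≈ 105.10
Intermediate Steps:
v = 2
q(u, K) = 5 - K*u (q(u, K) = -K*u + 5 = 5 - K*u)
B(E) = 1/(2 + E) (B(E) = 1/(E + 2) = 1/(2 + E))
-15*q(2, 6) + B(2 + 6) = -15*(5 - 1*6*2) + 1/(2 + (2 + 6)) = -15*(5 - 12) + 1/(2 + 8) = -15*(-7) + 1/10 = 105 + ⅒ = 1051/10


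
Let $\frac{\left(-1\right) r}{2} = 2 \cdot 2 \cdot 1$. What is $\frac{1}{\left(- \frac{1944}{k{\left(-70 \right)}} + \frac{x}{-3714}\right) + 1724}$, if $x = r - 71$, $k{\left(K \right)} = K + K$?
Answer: $\frac{129990}{225910529} \approx 0.0005754$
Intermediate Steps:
$r = -8$ ($r = - 2 \cdot 2 \cdot 2 \cdot 1 = - 2 \cdot 4 \cdot 1 = \left(-2\right) 4 = -8$)
$k{\left(K \right)} = 2 K$
$x = -79$ ($x = -8 - 71 = -79$)
$\frac{1}{\left(- \frac{1944}{k{\left(-70 \right)}} + \frac{x}{-3714}\right) + 1724} = \frac{1}{\left(- \frac{1944}{2 \left(-70\right)} - \frac{79}{-3714}\right) + 1724} = \frac{1}{\left(- \frac{1944}{-140} - - \frac{79}{3714}\right) + 1724} = \frac{1}{\left(\left(-1944\right) \left(- \frac{1}{140}\right) + \frac{79}{3714}\right) + 1724} = \frac{1}{\left(\frac{486}{35} + \frac{79}{3714}\right) + 1724} = \frac{1}{\frac{1807769}{129990} + 1724} = \frac{1}{\frac{225910529}{129990}} = \frac{129990}{225910529}$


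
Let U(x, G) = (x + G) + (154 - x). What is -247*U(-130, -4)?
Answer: -37050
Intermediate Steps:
U(x, G) = 154 + G (U(x, G) = (G + x) + (154 - x) = 154 + G)
-247*U(-130, -4) = -247*(154 - 4) = -247*150 = -37050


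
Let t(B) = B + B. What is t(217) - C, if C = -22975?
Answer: 23409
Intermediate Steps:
t(B) = 2*B
t(217) - C = 2*217 - 1*(-22975) = 434 + 22975 = 23409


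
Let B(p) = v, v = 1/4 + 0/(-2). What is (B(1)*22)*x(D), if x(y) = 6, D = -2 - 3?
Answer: 33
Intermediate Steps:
v = ¼ (v = 1*(¼) + 0*(-½) = ¼ + 0 = ¼ ≈ 0.25000)
D = -5
B(p) = ¼
(B(1)*22)*x(D) = ((¼)*22)*6 = (11/2)*6 = 33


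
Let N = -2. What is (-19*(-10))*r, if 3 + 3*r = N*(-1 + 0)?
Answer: -190/3 ≈ -63.333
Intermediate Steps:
r = -1/3 (r = -1 + (-2*(-1 + 0))/3 = -1 + (-2*(-1))/3 = -1 + (1/3)*2 = -1 + 2/3 = -1/3 ≈ -0.33333)
(-19*(-10))*r = -19*(-10)*(-1/3) = 190*(-1/3) = -190/3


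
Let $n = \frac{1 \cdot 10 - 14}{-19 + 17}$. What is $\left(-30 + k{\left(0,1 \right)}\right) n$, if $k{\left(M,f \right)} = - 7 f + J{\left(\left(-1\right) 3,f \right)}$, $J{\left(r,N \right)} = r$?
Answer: $-80$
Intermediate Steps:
$k{\left(M,f \right)} = -3 - 7 f$ ($k{\left(M,f \right)} = - 7 f - 3 = -3 - 7 f$)
$n = 2$ ($n = \frac{10 - 14}{-2} = \left(-4\right) \left(- \frac{1}{2}\right) = 2$)
$\left(-30 + k{\left(0,1 \right)}\right) n = \left(-30 - 10\right) 2 = \left(-40\right) 2 = -80$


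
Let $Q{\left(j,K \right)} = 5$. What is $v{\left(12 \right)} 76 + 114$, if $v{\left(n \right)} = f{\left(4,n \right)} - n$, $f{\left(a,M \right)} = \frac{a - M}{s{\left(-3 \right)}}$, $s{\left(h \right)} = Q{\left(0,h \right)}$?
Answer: $- \frac{4598}{5} \approx -919.6$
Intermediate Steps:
$s{\left(h \right)} = 5$
$f{\left(a,M \right)} = - \frac{M}{5} + \frac{a}{5}$ ($f{\left(a,M \right)} = \frac{a - M}{5} = \left(a - M\right) \frac{1}{5} = - \frac{M}{5} + \frac{a}{5}$)
$v{\left(n \right)} = \frac{4}{5} - \frac{6 n}{5}$ ($v{\left(n \right)} = \left(- \frac{n}{5} + \frac{1}{5} \cdot 4\right) - n = \left(- \frac{n}{5} + \frac{4}{5}\right) - n = \left(\frac{4}{5} - \frac{n}{5}\right) - n = \frac{4}{5} - \frac{6 n}{5}$)
$v{\left(12 \right)} 76 + 114 = \left(\frac{4}{5} - \frac{72}{5}\right) 76 + 114 = \left(- \frac{68}{5}\right) 76 + 114 = - \frac{5168}{5} + 114 = - \frac{4598}{5}$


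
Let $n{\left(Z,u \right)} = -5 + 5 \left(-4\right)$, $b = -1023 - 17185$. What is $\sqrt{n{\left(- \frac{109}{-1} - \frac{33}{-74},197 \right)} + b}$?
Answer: $i \sqrt{18233} \approx 135.03 i$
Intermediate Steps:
$b = -18208$
$n{\left(Z,u \right)} = -25$ ($n{\left(Z,u \right)} = -5 - 20 = -25$)
$\sqrt{n{\left(- \frac{109}{-1} - \frac{33}{-74},197 \right)} + b} = \sqrt{-25 - 18208} = \sqrt{-18233} = i \sqrt{18233}$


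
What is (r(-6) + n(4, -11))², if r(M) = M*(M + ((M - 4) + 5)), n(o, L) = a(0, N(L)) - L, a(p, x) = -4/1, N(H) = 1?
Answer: 5329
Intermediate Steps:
a(p, x) = -4 (a(p, x) = 1*(-4) = -4)
n(o, L) = -4 - L
r(M) = M*(1 + 2*M) (r(M) = M*(M + ((-4 + M) + 5)) = M*(M + (1 + M)) = M*(1 + 2*M))
(r(-6) + n(4, -11))² = (-6*(1 + 2*(-6)) + (-4 - 1*(-11)))² = (-6*(1 - 12) + (-4 + 11))² = (-6*(-11) + 7)² = (66 + 7)² = 73² = 5329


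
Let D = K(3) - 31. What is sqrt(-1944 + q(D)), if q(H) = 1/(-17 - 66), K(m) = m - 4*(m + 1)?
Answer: I*sqrt(13392299)/83 ≈ 44.091*I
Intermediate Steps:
K(m) = -4 - 3*m (K(m) = m - 4*(1 + m) = m - (4 + 4*m) = m + (-4 - 4*m) = -4 - 3*m)
D = -44 (D = (-4 - 3*3) - 31 = (-4 - 9) - 31 = -13 - 31 = -44)
q(H) = -1/83 (q(H) = 1/(-83) = -1/83)
sqrt(-1944 + q(D)) = sqrt(-1944 - 1/83) = sqrt(-161353/83) = I*sqrt(13392299)/83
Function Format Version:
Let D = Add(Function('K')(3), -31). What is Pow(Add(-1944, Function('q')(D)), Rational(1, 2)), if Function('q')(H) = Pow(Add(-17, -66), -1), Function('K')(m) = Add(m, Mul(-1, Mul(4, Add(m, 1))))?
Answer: Mul(Rational(1, 83), I, Pow(13392299, Rational(1, 2))) ≈ Mul(44.091, I)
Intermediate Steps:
Function('K')(m) = Add(-4, Mul(-3, m)) (Function('K')(m) = Add(m, Mul(-1, Mul(4, Add(1, m)))) = Add(m, Mul(-1, Add(4, Mul(4, m)))) = Add(m, Add(-4, Mul(-4, m))) = Add(-4, Mul(-3, m)))
D = -44 (D = Add(Add(-4, Mul(-3, 3)), -31) = Add(Add(-4, -9), -31) = Add(-13, -31) = -44)
Function('q')(H) = Rational(-1, 83) (Function('q')(H) = Pow(-83, -1) = Rational(-1, 83))
Pow(Add(-1944, Function('q')(D)), Rational(1, 2)) = Pow(Add(-1944, Rational(-1, 83)), Rational(1, 2)) = Pow(Rational(-161353, 83), Rational(1, 2)) = Mul(Rational(1, 83), I, Pow(13392299, Rational(1, 2)))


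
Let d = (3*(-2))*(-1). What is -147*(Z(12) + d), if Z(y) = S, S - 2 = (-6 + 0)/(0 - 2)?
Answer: -1617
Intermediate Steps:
d = 6 (d = -6*(-1) = 6)
S = 5 (S = 2 + (-6 + 0)/(0 - 2) = 2 - 6/(-2) = 2 - 6*(-½) = 2 + 3 = 5)
Z(y) = 5
-147*(Z(12) + d) = -147*(5 + 6) = -147*11 = -1617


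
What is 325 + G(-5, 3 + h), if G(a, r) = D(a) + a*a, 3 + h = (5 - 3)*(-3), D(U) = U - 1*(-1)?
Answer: 346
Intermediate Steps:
D(U) = 1 + U (D(U) = U + 1 = 1 + U)
h = -9 (h = -3 + (5 - 3)*(-3) = -3 + 2*(-3) = -3 - 6 = -9)
G(a, r) = 1 + a + a**2 (G(a, r) = (1 + a) + a*a = (1 + a) + a**2 = 1 + a + a**2)
325 + G(-5, 3 + h) = 325 + (1 - 5 + (-5)**2) = 325 + (1 - 5 + 25) = 325 + 21 = 346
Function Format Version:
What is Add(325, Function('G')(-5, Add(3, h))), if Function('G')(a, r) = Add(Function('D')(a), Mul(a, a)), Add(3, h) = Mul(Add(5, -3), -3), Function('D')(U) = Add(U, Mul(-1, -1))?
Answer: 346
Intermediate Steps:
Function('D')(U) = Add(1, U) (Function('D')(U) = Add(U, 1) = Add(1, U))
h = -9 (h = Add(-3, Mul(Add(5, -3), -3)) = Add(-3, Mul(2, -3)) = Add(-3, -6) = -9)
Function('G')(a, r) = Add(1, a, Pow(a, 2)) (Function('G')(a, r) = Add(Add(1, a), Mul(a, a)) = Add(Add(1, a), Pow(a, 2)) = Add(1, a, Pow(a, 2)))
Add(325, Function('G')(-5, Add(3, h))) = Add(325, Add(1, -5, Pow(-5, 2))) = Add(325, Add(1, -5, 25)) = Add(325, 21) = 346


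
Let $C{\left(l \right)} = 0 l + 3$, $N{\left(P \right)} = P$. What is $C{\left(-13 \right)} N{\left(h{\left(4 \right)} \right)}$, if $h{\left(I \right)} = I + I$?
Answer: $24$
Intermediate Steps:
$h{\left(I \right)} = 2 I$
$C{\left(l \right)} = 3$ ($C{\left(l \right)} = 0 + 3 = 3$)
$C{\left(-13 \right)} N{\left(h{\left(4 \right)} \right)} = 3 \cdot 2 \cdot 4 = 3 \cdot 8 = 24$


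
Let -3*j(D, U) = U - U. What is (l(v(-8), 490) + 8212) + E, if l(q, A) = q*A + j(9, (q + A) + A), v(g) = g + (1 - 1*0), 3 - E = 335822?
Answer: -331037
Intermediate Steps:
E = -335819 (E = 3 - 1*335822 = 3 - 335822 = -335819)
j(D, U) = 0 (j(D, U) = -(U - U)/3 = -1/3*0 = 0)
v(g) = 1 + g (v(g) = g + (1 + 0) = g + 1 = 1 + g)
l(q, A) = A*q (l(q, A) = q*A + 0 = A*q + 0 = A*q)
(l(v(-8), 490) + 8212) + E = (490*(1 - 8) + 8212) - 335819 = (490*(-7) + 8212) - 335819 = (-3430 + 8212) - 335819 = 4782 - 335819 = -331037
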